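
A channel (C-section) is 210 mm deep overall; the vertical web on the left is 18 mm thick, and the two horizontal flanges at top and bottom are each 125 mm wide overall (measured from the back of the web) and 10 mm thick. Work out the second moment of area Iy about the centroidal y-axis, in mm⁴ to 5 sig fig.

Treat the section as a set of non-overlapping primitives; coordinates are from the bounding-box lower-left.
Web: 18 × 210, A = 3 780 mm², x = 9 mm, Ī = 102 060 mm⁴.
Top flange (beyond web): 107 × 10, A = 1 070 mm², x = 71.5 mm, Ī = 1 020 869 mm⁴.
Bottom flange (beyond web): 107 × 10, A = 1 070 mm², x = 71.5 mm, Ī = 1 020 869 mm⁴.
Centroid: x̄ = ΣA·x / ΣA = 31.59291 mm.
Transfer each piece to the centroidal y-axis using Ī + A·d² with d = x − 31.59291:
  web: d = -22.59291 mm → contributes +2 031 521 mm⁴
  top flange (beyond web): d = 39.90709 mm → contributes +2 724 926 mm⁴
  bottom flange (beyond web): d = 39.90709 mm → contributes +2 724 926 mm⁴
Total I = 7 481 372 mm⁴.

Iy ≈ 7.4814 × 10⁶ mm⁴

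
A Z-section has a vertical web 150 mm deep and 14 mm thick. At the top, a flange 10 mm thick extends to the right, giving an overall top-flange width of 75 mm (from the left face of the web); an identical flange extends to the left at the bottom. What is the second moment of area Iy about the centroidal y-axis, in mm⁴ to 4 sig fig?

Iy ≈ 2.128 × 10⁶ mm⁴

Split into non-overlapping primitives; take the origin at the lower-left of the bounding box.
Web: 14 × 150, A = 2 100 mm², x = 68 mm, Ī = 34 300 mm⁴.
Top flange (beyond web): 61 × 10, A = 610 mm², x = 105.5 mm, Ī = 189 151 mm⁴.
Bottom flange (beyond web): 61 × 10, A = 610 mm², x = 30.5 mm, Ī = 189 151 mm⁴.
Centroid: x̄ = ΣA·x / ΣA = 68 mm.
Transfer each piece to the centroidal y-axis using Ī + A·d² with d = x − 68:
  web: d = 0 mm → contributes +34 300 mm⁴
  top flange (beyond web): d = 37.5 mm → contributes +1 046 963 mm⁴
  bottom flange (beyond web): d = -37.5 mm → contributes +1 046 963 mm⁴
Total I = 2 128 227 mm⁴.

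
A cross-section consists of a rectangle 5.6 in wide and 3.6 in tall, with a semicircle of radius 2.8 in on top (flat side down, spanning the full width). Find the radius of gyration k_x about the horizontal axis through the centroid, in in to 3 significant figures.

Decompose the section into non-overlapping parts with the origin at the bottom-left of its bounding rectangle.
Rectangular body: 5.6 × 3.6, A = 20.16 in², y = 1.8 in, Ī = 21.773 in⁴.
Semicircular cap: semicircle r = 2.8, A = 12.315 in², y = 4.7884 in, Ī = 6.7463 in⁴.
Centroid: ȳ = ΣA·y / ΣA = 2.9332 in.
Transfer each piece to the horizontal axis through the centroid using Ī + A·d² with d = y − 2.9332:
  rectangular body: d = -1.1332 in → contributes +47.663 in⁴
  semicircular cap: d = 1.8551 in → contributes +49.128 in⁴
Total I = 96.791 in⁴.
Radius of gyration: k = √(I/A) = √(96.791 / 32.475) = 1.7264 in.

k_x ≈ 1.73 in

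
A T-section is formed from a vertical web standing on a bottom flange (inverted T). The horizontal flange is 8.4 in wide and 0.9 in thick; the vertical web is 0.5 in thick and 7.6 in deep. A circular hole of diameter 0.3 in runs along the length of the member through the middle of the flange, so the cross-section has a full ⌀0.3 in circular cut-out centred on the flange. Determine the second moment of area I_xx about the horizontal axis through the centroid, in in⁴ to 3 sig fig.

Break the section into simple shapes (no overlaps), measuring from the bottom-left corner of the bounding box.
Flange: 8.4 × 0.9, A = 7.56 in², y = 0.45 in, Ī = 0.5103 in⁴.
Web: 0.5 × 7.6, A = 3.8 in², y = 4.7 in, Ī = 18.291 in⁴.
Hole (subtracted): ⌀0.3, A = 0.070686 in², y = 0.45 in, Ī = 0.00039761 in⁴.
Centroid: ȳ = ΣA·y / ΣA = 1.8806 in.
Transfer each piece to the horizontal axis through the centroid using Ī + A·d² with d = y − 1.8806:
  flange: d = -1.4306 in → contributes +15.982 in⁴
  web: d = 2.8194 in → contributes +48.498 in⁴
  hole: d = -1.4306 in → contributes −0.14506 in⁴
Total I = 64.335 in⁴.

I_xx ≈ 64.3 in⁴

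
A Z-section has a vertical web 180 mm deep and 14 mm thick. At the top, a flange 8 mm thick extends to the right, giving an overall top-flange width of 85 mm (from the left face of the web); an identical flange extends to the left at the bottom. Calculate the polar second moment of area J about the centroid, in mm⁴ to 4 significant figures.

J ≈ 1.778 × 10⁷ mm⁴

Treat the section as a set of non-overlapping primitives; coordinates are from the bounding-box lower-left.
Web: 14 × 180, A = 2 520 mm², y = 90 mm, Ī = 6 804 000 mm⁴.
Top flange (beyond web): 71 × 8, A = 568 mm², y = 176 mm, Ī = 3029.33 mm⁴.
Bottom flange (beyond web): 71 × 8, A = 568 mm², y = 4 mm, Ī = 3029.33 mm⁴.
Centroid: ȳ = ΣA·y / ΣA = 90 mm.
Transfer each piece to the centroidal x-axis using Ī + A·d² with d = y − 90:
  web: d = 0 mm → contributes +6 804 000 mm⁴
  top flange (beyond web): d = 86 mm → contributes +4 203 957 mm⁴
  bottom flange (beyond web): d = -86 mm → contributes +4 203 957 mm⁴
Total I = 15 211 915 mm⁴.
For the y-axis: x̄ = 78 mm.
Repeating about the centroidal y-axis gives I_y = 2 570 275 mm⁴.
Polar second moment: J = I_x + I_y = 17 782 189 mm⁴.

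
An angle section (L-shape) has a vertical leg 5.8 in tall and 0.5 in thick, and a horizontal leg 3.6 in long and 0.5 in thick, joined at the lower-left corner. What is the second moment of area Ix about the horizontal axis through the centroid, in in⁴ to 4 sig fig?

Ix ≈ 15.26 in⁴

Split into non-overlapping primitives; take the origin at the lower-left of the bounding box.
Vertical leg: 0.5 × 5.8, A = 2.9 in², y = 2.9 in, Ī = 8.12967 in⁴.
Horizontal leg (remainder): 3.1 × 0.5, A = 1.55 in², y = 0.25 in, Ī = 0.0322917 in⁴.
Centroid: ȳ = ΣA·y / ΣA = 1.97697 in.
Transfer each piece to the horizontal axis through the centroid using Ī + A·d² with d = y − 1.97697:
  vertical leg: d = 0.923034 in → contributes +10.6004 in⁴
  horizontal leg (remainder): d = -1.72697 in → contributes +4.65503 in⁴
Total I = 15.2555 in⁴.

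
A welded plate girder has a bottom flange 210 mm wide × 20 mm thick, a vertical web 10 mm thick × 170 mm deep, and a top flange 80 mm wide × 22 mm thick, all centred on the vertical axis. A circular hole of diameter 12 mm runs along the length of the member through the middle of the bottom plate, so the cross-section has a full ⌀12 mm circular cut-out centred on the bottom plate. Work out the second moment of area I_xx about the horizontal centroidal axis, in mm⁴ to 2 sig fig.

Treat the section as a set of non-overlapping primitives; coordinates are from the bounding-box lower-left.
Bottom plate: 210 × 20, A = 4 200 mm², y = 10 mm, Ī = 140 000 mm⁴.
Web plate: 10 × 170, A = 1 700 mm², y = 105 mm, Ī = 4 094 167 mm⁴.
Top plate: 80 × 22, A = 1 760 mm², y = 201 mm, Ī = 70 987 mm⁴.
Hole (subtracted): ⌀12, A = 113.1 mm², y = 10 mm, Ī = 1 018 mm⁴.
Centroid: ȳ = ΣA·y / ΣA = 75.94 mm.
Transfer each piece to the horizontal centroidal axis using Ī + A·d² with d = y − 75.94:
  bottom plate: d = -65.94 mm → contributes +18 403 216 mm⁴
  web plate: d = 29.06 mm → contributes +5 529 563 mm⁴
  top plate: d = 125.1 mm → contributes +27 596 388 mm⁴
  hole: d = -65.94 mm → contributes −492 809 mm⁴
Total I = 51 036 358 mm⁴.

I_xx ≈ 5.1 × 10⁷ mm⁴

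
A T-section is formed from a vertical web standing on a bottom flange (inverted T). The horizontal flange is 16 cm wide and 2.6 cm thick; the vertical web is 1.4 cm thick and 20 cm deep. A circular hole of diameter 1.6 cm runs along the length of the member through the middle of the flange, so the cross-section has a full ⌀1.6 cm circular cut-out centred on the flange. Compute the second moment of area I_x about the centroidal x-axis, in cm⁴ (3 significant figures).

Treat the section as a set of non-overlapping primitives; coordinates are from the bounding-box lower-left.
Flange: 16 × 2.6, A = 41.6 cm², y = 1.3 cm, Ī = 23.435 cm⁴.
Web: 1.4 × 20, A = 28 cm², y = 12.6 cm, Ī = 933.33 cm⁴.
Hole (subtracted): ⌀1.6, A = 2.0106 cm², y = 1.3 cm, Ī = 0.3217 cm⁴.
Centroid: ȳ = ΣA·y / ΣA = 5.9812 cm.
Transfer each piece to the centroidal x-axis using Ī + A·d² with d = y − 5.9812:
  flange: d = -4.6812 cm → contributes +935.05 cm⁴
  web: d = 6.6188 cm → contributes +2 160 cm⁴
  hole: d = -4.6812 cm → contributes −44.382 cm⁴
Total I = 3050.6 cm⁴.

I_x ≈ 3050 cm⁴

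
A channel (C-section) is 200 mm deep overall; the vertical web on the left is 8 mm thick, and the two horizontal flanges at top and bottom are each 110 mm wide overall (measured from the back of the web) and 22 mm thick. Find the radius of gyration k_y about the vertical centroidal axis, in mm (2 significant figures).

k_y ≈ 35 mm

Decompose the section into non-overlapping parts with the origin at the bottom-left of its bounding rectangle.
Web: 8 × 200, A = 1 600 mm², x = 4 mm, Ī = 8 533 mm⁴.
Top flange (beyond web): 102 × 22, A = 2 244 mm², x = 59 mm, Ī = 1 945 548 mm⁴.
Bottom flange (beyond web): 102 × 22, A = 2 244 mm², x = 59 mm, Ī = 1 945 548 mm⁴.
Centroid: x̄ = ΣA·x / ΣA = 44.55 mm.
Transfer each piece to the vertical centroidal axis using Ī + A·d² with d = x − 44.55:
  web: d = -40.55 mm → contributes +2 638 812 mm⁴
  top flange (beyond web): d = 14.45 mm → contributes +2 414 403 mm⁴
  bottom flange (beyond web): d = 14.45 mm → contributes +2 414 403 mm⁴
Total I = 7 467 619 mm⁴.
Radius of gyration: k = √(I/A) = √(7 467 619 / 6 088) = 35.02 mm.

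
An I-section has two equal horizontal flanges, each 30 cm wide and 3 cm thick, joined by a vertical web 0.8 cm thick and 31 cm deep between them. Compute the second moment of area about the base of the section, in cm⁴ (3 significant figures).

Split into non-overlapping primitives; take the origin at the lower-left of the bounding box.
Bottom flange: 30 × 3, A = 90 cm², y = 1.5 cm, Ī = 67.5 cm⁴.
Web: 0.8 × 31, A = 24.8 cm², y = 18.5 cm, Ī = 1986.1 cm⁴.
Top flange: 30 × 3, A = 90 cm², y = 35.5 cm, Ī = 67.5 cm⁴.
Transfer each piece to the bottom edge using Ī + A·d² with d = y − 0:
  bottom flange: d = 1.5 cm → contributes +270 cm⁴
  web: d = 18.5 cm → contributes +10 474 cm⁴
  top flange: d = 35.5 cm → contributes +113 490 cm⁴
Total I = 124 234 cm⁴.

I_base ≈ 1.24 × 10⁵ cm⁴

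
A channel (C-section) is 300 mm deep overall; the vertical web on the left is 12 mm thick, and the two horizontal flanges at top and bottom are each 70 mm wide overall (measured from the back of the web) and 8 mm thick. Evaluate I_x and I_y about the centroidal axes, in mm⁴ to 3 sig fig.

I_x ≈ 4.68 × 10⁷ mm⁴, I_y ≈ 1.21 × 10⁶ mm⁴

Split into non-overlapping primitives; take the origin at the lower-left of the bounding box.
Web: 12 × 300, A = 3 600 mm², y = 150 mm, Ī = 27 000 000 mm⁴.
Top flange (beyond web): 58 × 8, A = 464 mm², y = 296 mm, Ī = 2474.7 mm⁴.
Bottom flange (beyond web): 58 × 8, A = 464 mm², y = 4 mm, Ī = 2474.7 mm⁴.
By symmetry the centroid is at mid-height, ȳ = 150 mm.
Transfer each piece to the centroidal x-axis using Ī + A·d² with d = y − 150:
  web: d = 0 mm → contributes +27 000 000 mm⁴
  top flange (beyond web): d = 146 mm → contributes +9 893 099 mm⁴
  bottom flange (beyond web): d = -146 mm → contributes +9 893 099 mm⁴
Total I = 46 786 197 mm⁴.
For the y-axis: x̄ = 13.173 mm.
Repeating about the centroidal y-axis gives I_y = 1 207 166 mm⁴.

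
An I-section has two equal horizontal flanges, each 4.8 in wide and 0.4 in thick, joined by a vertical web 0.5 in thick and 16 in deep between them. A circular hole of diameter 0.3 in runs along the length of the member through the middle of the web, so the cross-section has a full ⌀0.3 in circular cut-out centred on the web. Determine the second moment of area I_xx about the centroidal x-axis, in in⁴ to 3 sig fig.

Break the section into simple shapes (no overlaps), measuring from the bottom-left corner of the bounding box.
Bottom flange: 4.8 × 0.4, A = 1.92 in², y = 0.2 in, Ī = 0.0256 in⁴.
Web: 0.5 × 16, A = 8 in², y = 8.4 in, Ī = 170.67 in⁴.
Top flange: 4.8 × 0.4, A = 1.92 in², y = 16.6 in, Ī = 0.0256 in⁴.
Hole (subtracted): ⌀0.3, A = 0.070686 in², y = 8.4 in, Ī = 0.00039761 in⁴.
By symmetry the centroid is at mid-height, ȳ = 8.4 in.
Transfer each piece to the centroidal x-axis using Ī + A·d² with d = y − 8.4:
  bottom flange: d = -8.2 in → contributes +129.13 in⁴
  web: d = 0 in → contributes +170.67 in⁴
  top flange: d = 8.2 in → contributes +129.13 in⁴
  hole: d = 0 in → contributes −0.00039761 in⁴
Total I = 428.92 in⁴.

I_xx ≈ 429 in⁴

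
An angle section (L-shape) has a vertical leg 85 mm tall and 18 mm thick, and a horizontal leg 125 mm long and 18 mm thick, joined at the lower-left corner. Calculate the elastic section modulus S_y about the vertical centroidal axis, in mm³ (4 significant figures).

Break the section into simple shapes (no overlaps), measuring from the bottom-left corner of the bounding box.
Vertical leg: 18 × 85, A = 1 530 mm², x = 9 mm, Ī = 41 310 mm⁴.
Horizontal leg (remainder): 107 × 18, A = 1 926 mm², x = 71.5 mm, Ī = 1 837 565 mm⁴.
Centroid: x̄ = ΣA·x / ΣA = 43.8307 mm.
Transfer each piece to the vertical centroidal axis using Ī + A·d² with d = x − 43.8307:
  vertical leg: d = -34.8307 mm → contributes +1 897 475 mm⁴
  horizontal leg (remainder): d = 27.6693 mm → contributes +3 312 088 mm⁴
Total I = 5 209 563 mm⁴.
Extreme fibre distance c = 81.1693 mm; S = I/c = 64181.5 mm³.

S_y ≈ 6.418 × 10⁴ mm³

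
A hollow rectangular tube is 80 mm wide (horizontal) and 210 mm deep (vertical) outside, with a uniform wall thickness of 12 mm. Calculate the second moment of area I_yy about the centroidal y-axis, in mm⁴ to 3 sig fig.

I_yy ≈ 6.24 × 10⁶ mm⁴

Split into non-overlapping primitives; take the origin at the lower-left of the bounding box.
Outer rectangle: 80 × 210, A = 16 800 mm², x = 40 mm, Ī = 8 960 000 mm⁴.
Inner void (subtracted): 56 × 186, A = 10 416 mm², x = 40 mm, Ī = 2 722 048 mm⁴.
By symmetry the centroid is at mid-width, x̄ = 40 mm.
All pieces are centred on the centroidal y-axis, so I = ΣĪ (holes subtracted) = 6 237 952 mm⁴.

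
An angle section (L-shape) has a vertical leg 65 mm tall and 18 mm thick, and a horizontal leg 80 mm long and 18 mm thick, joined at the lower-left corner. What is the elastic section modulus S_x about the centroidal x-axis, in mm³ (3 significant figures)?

S_x ≈ 1.72 × 10⁴ mm³

Split into non-overlapping primitives; take the origin at the lower-left of the bounding box.
Vertical leg: 18 × 65, A = 1 170 mm², y = 32.5 mm, Ī = 411 938 mm⁴.
Horizontal leg (remainder): 62 × 18, A = 1 116 mm², y = 9 mm, Ī = 30 132 mm⁴.
Centroid: ȳ = ΣA·y / ΣA = 21.028 mm.
Transfer each piece to the centroidal x-axis using Ī + A·d² with d = y − 21.028:
  vertical leg: d = 11.472 mm → contributes +565 929 mm⁴
  horizontal leg (remainder): d = -12.028 mm → contributes +191 575 mm⁴
Total I = 757 504 mm⁴.
Extreme fibre distance c = 43.972 mm; S = I/c = 17 227 mm³.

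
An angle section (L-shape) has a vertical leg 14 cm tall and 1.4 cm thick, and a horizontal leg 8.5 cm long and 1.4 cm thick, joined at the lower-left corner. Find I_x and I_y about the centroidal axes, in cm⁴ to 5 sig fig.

I_x ≈ 583.52 cm⁴, I_y ≈ 164.08 cm⁴

Decompose the section into non-overlapping parts with the origin at the bottom-left of its bounding rectangle.
Vertical leg: 1.4 × 14, A = 19.6 cm², y = 7 cm, Ī = 320.1333 cm⁴.
Horizontal leg (remainder): 7.1 × 1.4, A = 9.94 cm², y = 0.7 cm, Ī = 1.623533 cm⁴.
Centroid: ȳ = ΣA·y / ΣA = 4.880095 cm.
Transfer each piece to the centroidal x-axis using Ī + A·d² with d = y − 4.880095:
  vertical leg: d = 2.119905 cm → contributes +408.2157 cm⁴
  horizontal leg (remainder): d = -4.180095 cm → contributes +175.3071 cm⁴
Total I = 583.5228 cm⁴.
For the y-axis: x̄ = 2.130095 cm.
Repeating about the centroidal y-axis gives I_y = 164.0845 cm⁴.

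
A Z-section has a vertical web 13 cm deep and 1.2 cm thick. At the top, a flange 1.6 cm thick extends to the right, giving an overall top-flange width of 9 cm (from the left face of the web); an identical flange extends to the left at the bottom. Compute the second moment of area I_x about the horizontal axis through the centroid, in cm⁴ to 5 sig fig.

Break the section into simple shapes (no overlaps), measuring from the bottom-left corner of the bounding box.
Web: 1.2 × 13, A = 15.6 cm², y = 6.5 cm, Ī = 219.7 cm⁴.
Top flange (beyond web): 7.8 × 1.6, A = 12.48 cm², y = 12.2 cm, Ī = 2.6624 cm⁴.
Bottom flange (beyond web): 7.8 × 1.6, A = 12.48 cm², y = 0.8 cm, Ī = 2.6624 cm⁴.
Centroid: ȳ = ΣA·y / ΣA = 6.5 cm.
Transfer each piece to the horizontal axis through the centroid using Ī + A·d² with d = y − 6.5:
  web: d = 0 cm → contributes +219.7 cm⁴
  top flange (beyond web): d = 5.7 cm → contributes +408.1376 cm⁴
  bottom flange (beyond web): d = -5.7 cm → contributes +408.1376 cm⁴
Total I = 1035.975 cm⁴.

I_x ≈ 1036.0 cm⁴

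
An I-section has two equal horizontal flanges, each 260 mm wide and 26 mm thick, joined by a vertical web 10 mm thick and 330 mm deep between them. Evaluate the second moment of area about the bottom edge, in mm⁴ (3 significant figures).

I_base ≈ 1.07 × 10⁹ mm⁴

Treat the section as a set of non-overlapping primitives; coordinates are from the bounding-box lower-left.
Bottom flange: 260 × 26, A = 6 760 mm², y = 13 mm, Ī = 380 813 mm⁴.
Web: 10 × 330, A = 3 300 mm², y = 191 mm, Ī = 29 947 500 mm⁴.
Top flange: 260 × 26, A = 6 760 mm², y = 369 mm, Ī = 380 813 mm⁴.
Transfer each piece to a horizontal axis along the bottom face using Ī + A·d² with d = y − 0:
  bottom flange: d = 13 mm → contributes +1 523 253 mm⁴
  web: d = 191 mm → contributes +150 334 800 mm⁴
  top flange: d = 369 mm → contributes +920 829 173 mm⁴
Total I = 1 072 687 227 mm⁴.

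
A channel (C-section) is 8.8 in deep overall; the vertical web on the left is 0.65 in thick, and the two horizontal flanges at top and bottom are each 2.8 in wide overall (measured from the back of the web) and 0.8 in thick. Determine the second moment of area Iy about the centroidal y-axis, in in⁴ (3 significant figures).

Iy ≈ 5.74 in⁴

Treat the section as a set of non-overlapping primitives; coordinates are from the bounding-box lower-left.
Web: 0.65 × 8.8, A = 5.72 in², x = 0.325 in, Ī = 0.20139 in⁴.
Top flange (beyond web): 2.15 × 0.8, A = 1.72 in², x = 1.725 in, Ī = 0.66256 in⁴.
Bottom flange (beyond web): 2.15 × 0.8, A = 1.72 in², x = 1.725 in, Ī = 0.66256 in⁴.
Centroid: x̄ = ΣA·x / ΣA = 0.85076 in.
Transfer each piece to the centroidal y-axis using Ī + A·d² with d = x − 0.85076:
  web: d = -0.52576 in → contributes +1.7826 in⁴
  top flange (beyond web): d = 0.87424 in → contributes +1.9771 in⁴
  bottom flange (beyond web): d = 0.87424 in → contributes +1.9771 in⁴
Total I = 5.7368 in⁴.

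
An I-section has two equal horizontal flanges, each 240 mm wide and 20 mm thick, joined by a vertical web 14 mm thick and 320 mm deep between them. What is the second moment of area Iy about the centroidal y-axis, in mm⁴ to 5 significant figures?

Decompose the section into non-overlapping parts with the origin at the bottom-left of its bounding rectangle.
Bottom flange: 240 × 20, A = 4 800 mm², x = 120 mm, Ī = 23 040 000 mm⁴.
Web: 14 × 320, A = 4 480 mm², x = 120 mm, Ī = 73173.33 mm⁴.
Top flange: 240 × 20, A = 4 800 mm², x = 120 mm, Ī = 23 040 000 mm⁴.
By symmetry the centroid is at mid-width, x̄ = 120 mm.
All pieces are centred on the centroidal y-axis, so I = ΣĪ = 46 153 173 mm⁴.

Iy ≈ 4.6153 × 10⁷ mm⁴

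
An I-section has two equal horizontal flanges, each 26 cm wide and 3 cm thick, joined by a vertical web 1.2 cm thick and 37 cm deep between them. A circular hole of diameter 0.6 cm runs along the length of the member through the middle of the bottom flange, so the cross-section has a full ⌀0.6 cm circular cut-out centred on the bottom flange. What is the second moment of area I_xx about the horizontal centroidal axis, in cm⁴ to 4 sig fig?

I_xx ≈ 6.747 × 10⁴ cm⁴

Break the section into simple shapes (no overlaps), measuring from the bottom-left corner of the bounding box.
Bottom flange: 26 × 3, A = 78 cm², y = 1.5 cm, Ī = 58.5 cm⁴.
Web: 1.2 × 37, A = 44.4 cm², y = 21.5 cm, Ī = 5065.3 cm⁴.
Top flange: 26 × 3, A = 78 cm², y = 41.5 cm, Ī = 58.5 cm⁴.
Hole (subtracted): ⌀0.6, A = 0.282743 cm², y = 1.5 cm, Ī = 0.00636173 cm⁴.
Centroid: ȳ = ΣA·y / ΣA = 21.5283 cm.
Transfer each piece to the horizontal centroidal axis using Ī + A·d² with d = y − 21.5283:
  bottom flange: d = -20.0283 cm → contributes +31346.7 cm⁴
  web: d = -0.0282578 cm → contributes +5065.34 cm⁴
  top flange: d = 19.9717 cm → contributes +31170.4 cm⁴
  hole: d = -20.0283 cm → contributes −113.424 cm⁴
Total I = 67 469 cm⁴.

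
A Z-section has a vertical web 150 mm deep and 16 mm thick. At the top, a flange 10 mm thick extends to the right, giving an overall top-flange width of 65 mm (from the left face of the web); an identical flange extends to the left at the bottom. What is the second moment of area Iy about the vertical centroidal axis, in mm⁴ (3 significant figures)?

Iy ≈ 1.28 × 10⁶ mm⁴

Break the section into simple shapes (no overlaps), measuring from the bottom-left corner of the bounding box.
Web: 16 × 150, A = 2 400 mm², x = 57 mm, Ī = 51 200 mm⁴.
Top flange (beyond web): 49 × 10, A = 490 mm², x = 89.5 mm, Ī = 98 041 mm⁴.
Bottom flange (beyond web): 49 × 10, A = 490 mm², x = 24.5 mm, Ī = 98 041 mm⁴.
Centroid: x̄ = ΣA·x / ΣA = 57 mm.
Transfer each piece to the vertical centroidal axis using Ī + A·d² with d = x − 57:
  web: d = 0 mm → contributes +51 200 mm⁴
  top flange (beyond web): d = 32.5 mm → contributes +615 603 mm⁴
  bottom flange (beyond web): d = -32.5 mm → contributes +615 603 mm⁴
Total I = 1 282 407 mm⁴.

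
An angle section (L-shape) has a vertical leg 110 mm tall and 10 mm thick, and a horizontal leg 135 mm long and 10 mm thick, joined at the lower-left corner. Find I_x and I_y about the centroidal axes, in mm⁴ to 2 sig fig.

I_x ≈ 2.6 × 10⁶ mm⁴, I_y ≈ 4.3 × 10⁶ mm⁴

Decompose the section into non-overlapping parts with the origin at the bottom-left of its bounding rectangle.
Vertical leg: 10 × 110, A = 1 100 mm², y = 55 mm, Ī = 1 109 167 mm⁴.
Horizontal leg (remainder): 125 × 10, A = 1 250 mm², y = 5 mm, Ī = 10 417 mm⁴.
Centroid: ȳ = ΣA·y / ΣA = 28.4 mm.
Transfer each piece to the centroidal x-axis using Ī + A·d² with d = y − 28.4:
  vertical leg: d = 26.6 mm → contributes +1 887 234 mm⁴
  horizontal leg (remainder): d = -23.4 mm → contributes +695 116 mm⁴
Total I = 2 582 349 mm⁴.
For the y-axis: x̄ = 40.9 mm.
Repeating about the centroidal y-axis gives I_y = 4 302 662 mm⁴.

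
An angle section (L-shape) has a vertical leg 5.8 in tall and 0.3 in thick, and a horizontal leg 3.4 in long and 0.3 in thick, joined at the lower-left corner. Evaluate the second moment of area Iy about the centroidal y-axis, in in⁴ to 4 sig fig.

Decompose the section into non-overlapping parts with the origin at the bottom-left of its bounding rectangle.
Vertical leg: 0.3 × 5.8, A = 1.74 in², x = 0.15 in, Ī = 0.01305 in⁴.
Horizontal leg (remainder): 3.1 × 0.3, A = 0.93 in², x = 1.85 in, Ī = 0.744775 in⁴.
Centroid: x̄ = ΣA·x / ΣA = 0.742135 in.
Transfer each piece to the centroidal y-axis using Ī + A·d² with d = x − 0.742135:
  vertical leg: d = -0.592135 in → contributes +0.623135 in⁴
  horizontal leg (remainder): d = 1.10787 in → contributes +1.88622 in⁴
Total I = 2.50936 in⁴.

Iy ≈ 2.509 in⁴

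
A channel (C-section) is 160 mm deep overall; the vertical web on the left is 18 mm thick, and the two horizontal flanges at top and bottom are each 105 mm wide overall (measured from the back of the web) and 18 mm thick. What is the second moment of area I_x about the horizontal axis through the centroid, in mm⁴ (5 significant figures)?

Treat the section as a set of non-overlapping primitives; coordinates are from the bounding-box lower-left.
Web: 18 × 160, A = 2 880 mm², y = 80 mm, Ī = 6 144 000 mm⁴.
Top flange (beyond web): 87 × 18, A = 1 566 mm², y = 151 mm, Ī = 42 282 mm⁴.
Bottom flange (beyond web): 87 × 18, A = 1 566 mm², y = 9 mm, Ī = 42 282 mm⁴.
By symmetry the centroid is at mid-height, ȳ = 80 mm.
Transfer each piece to the horizontal axis through the centroid using Ī + A·d² with d = y − 80:
  web: d = 0 mm → contributes +6 144 000 mm⁴
  top flange (beyond web): d = 71 mm → contributes +7 936 488 mm⁴
  bottom flange (beyond web): d = -71 mm → contributes +7 936 488 mm⁴
Total I = 22 016 976 mm⁴.

I_x ≈ 2.2017 × 10⁷ mm⁴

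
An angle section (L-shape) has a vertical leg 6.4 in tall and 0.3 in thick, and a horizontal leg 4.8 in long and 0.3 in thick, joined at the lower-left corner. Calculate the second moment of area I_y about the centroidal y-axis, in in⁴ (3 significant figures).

I_y ≈ 6.86 in⁴

Break the section into simple shapes (no overlaps), measuring from the bottom-left corner of the bounding box.
Vertical leg: 0.3 × 6.4, A = 1.92 in², x = 0.15 in, Ī = 0.0144 in⁴.
Horizontal leg (remainder): 4.5 × 0.3, A = 1.35 in², x = 2.55 in, Ī = 2.2781 in⁴.
Centroid: x̄ = ΣA·x / ΣA = 1.1408 in.
Transfer each piece to the centroidal y-axis using Ī + A·d² with d = x − 1.1408:
  vertical leg: d = -0.99083 in → contributes +1.8993 in⁴
  horizontal leg (remainder): d = 1.4092 in → contributes +4.9589 in⁴
Total I = 6.8582 in⁴.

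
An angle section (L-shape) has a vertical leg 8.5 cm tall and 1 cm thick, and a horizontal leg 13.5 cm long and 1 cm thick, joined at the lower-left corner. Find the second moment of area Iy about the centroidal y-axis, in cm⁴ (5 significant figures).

Iy ≈ 393.99 cm⁴

Treat the section as a set of non-overlapping primitives; coordinates are from the bounding-box lower-left.
Vertical leg: 1 × 8.5, A = 8.5 cm², x = 0.5 cm, Ī = 0.7083333 cm⁴.
Horizontal leg (remainder): 12.5 × 1, A = 12.5 cm², x = 7.25 cm, Ī = 162.7604 cm⁴.
Centroid: x̄ = ΣA·x / ΣA = 4.517857 cm.
Transfer each piece to the centroidal y-axis using Ī + A·d² with d = x − 4.517857:
  vertical leg: d = -4.017857 cm → contributes +137.9253 cm⁴
  horizontal leg (remainder): d = 2.732143 cm → contributes +256.068 cm⁴
Total I = 393.9933 cm⁴.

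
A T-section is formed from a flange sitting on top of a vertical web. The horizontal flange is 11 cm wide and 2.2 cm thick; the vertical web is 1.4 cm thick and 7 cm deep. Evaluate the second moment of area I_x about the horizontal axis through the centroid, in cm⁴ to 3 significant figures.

I_x ≈ 197 cm⁴

Split into non-overlapping primitives; take the origin at the lower-left of the bounding box.
Flange: 11 × 2.2, A = 24.2 cm², y = 8.1 cm, Ī = 9.7607 cm⁴.
Web: 1.4 × 7, A = 9.8 cm², y = 3.5 cm, Ī = 40.017 cm⁴.
Centroid: ȳ = ΣA·y / ΣA = 6.7741 cm.
Transfer each piece to the horizontal axis through the centroid using Ī + A·d² with d = y − 6.7741:
  flange: d = 1.3259 cm → contributes +52.303 cm⁴
  web: d = -3.2741 cm → contributes +145.07 cm⁴
Total I = 197.37 cm⁴.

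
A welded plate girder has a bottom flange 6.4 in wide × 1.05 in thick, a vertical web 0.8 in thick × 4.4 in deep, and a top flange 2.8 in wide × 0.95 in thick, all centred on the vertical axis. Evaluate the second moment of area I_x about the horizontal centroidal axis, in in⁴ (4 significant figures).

I_x ≈ 65.71 in⁴

Decompose the section into non-overlapping parts with the origin at the bottom-left of its bounding rectangle.
Bottom plate: 6.4 × 1.05, A = 6.72 in², y = 0.525 in, Ī = 0.6174 in⁴.
Web plate: 0.8 × 4.4, A = 3.52 in², y = 3.25 in, Ī = 5.67893 in⁴.
Top plate: 2.8 × 0.95, A = 2.66 in², y = 5.925 in, Ī = 0.200054 in⁴.
Centroid: ȳ = ΣA·y / ΣA = 2.38205 in.
Transfer each piece to the horizontal centroidal axis using Ī + A·d² with d = y − 2.38205:
  bottom plate: d = -1.85705 in → contributes +23.7923 in⁴
  web plate: d = 0.867946 in → contributes +8.33065 in⁴
  top plate: d = 3.54295 in → contributes +33.5896 in⁴
Total I = 65.7126 in⁴.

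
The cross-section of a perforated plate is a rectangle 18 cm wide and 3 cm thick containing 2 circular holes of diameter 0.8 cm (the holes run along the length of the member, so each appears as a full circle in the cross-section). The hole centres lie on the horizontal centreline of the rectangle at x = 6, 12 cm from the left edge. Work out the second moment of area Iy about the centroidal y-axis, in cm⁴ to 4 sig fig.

Split into non-overlapping primitives; take the origin at the lower-left of the bounding box.
Plate: 18 × 3, A = 54 cm², x = 9 cm, Ī = 1 458 cm⁴.
Hole 1 (subtracted): ⌀0.8, A = 0.502655 cm², x = 6 cm, Ī = 0.0201062 cm⁴.
Hole 2 (subtracted): ⌀0.8, A = 0.502655 cm², x = 12 cm, Ī = 0.0201062 cm⁴.
By symmetry the centroid is at mid-width, x̄ = 9 cm.
Transfer each piece to the centroidal y-axis using Ī + A·d² with d = x − 9:
  plate: d = 0 cm → contributes +1 458 cm⁴
  hole 1: d = -3 cm → contributes −4.544 cm⁴
  hole 2: d = 3 cm → contributes −4.544 cm⁴
Total I = 1448.91 cm⁴.

Iy ≈ 1449 cm⁴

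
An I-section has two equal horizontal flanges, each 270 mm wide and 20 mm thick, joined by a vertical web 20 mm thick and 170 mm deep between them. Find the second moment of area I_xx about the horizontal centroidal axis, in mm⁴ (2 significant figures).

I_xx ≈ 1.1 × 10⁸ mm⁴

Decompose the section into non-overlapping parts with the origin at the bottom-left of its bounding rectangle.
Bottom flange: 270 × 20, A = 5 400 mm², y = 10 mm, Ī = 180 000 mm⁴.
Web: 20 × 170, A = 3 400 mm², y = 105 mm, Ī = 8 188 333 mm⁴.
Top flange: 270 × 20, A = 5 400 mm², y = 200 mm, Ī = 180 000 mm⁴.
By symmetry the centroid is at mid-height, ȳ = 105 mm.
Transfer each piece to the horizontal centroidal axis using Ī + A·d² with d = y − 105:
  bottom flange: d = -95 mm → contributes +48 915 000 mm⁴
  web: d = 0 mm → contributes +8 188 333 mm⁴
  top flange: d = 95 mm → contributes +48 915 000 mm⁴
Total I = 106 018 333 mm⁴.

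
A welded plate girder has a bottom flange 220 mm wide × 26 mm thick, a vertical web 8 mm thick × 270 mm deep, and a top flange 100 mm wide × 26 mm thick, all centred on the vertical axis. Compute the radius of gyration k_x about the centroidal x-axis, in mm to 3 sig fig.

k_x ≈ 129 mm

Split into non-overlapping primitives; take the origin at the lower-left of the bounding box.
Bottom plate: 220 × 26, A = 5 720 mm², y = 13 mm, Ī = 322 227 mm⁴.
Web plate: 8 × 270, A = 2 160 mm², y = 161 mm, Ī = 13 122 000 mm⁴.
Top plate: 100 × 26, A = 2 600 mm², y = 309 mm, Ī = 146 467 mm⁴.
Centroid: ȳ = ΣA·y / ΣA = 116.94 mm.
Transfer each piece to the centroidal x-axis using Ī + A·d² with d = y − 116.94:
  bottom plate: d = -103.94 mm → contributes +62 117 111 mm⁴
  web plate: d = 44.061 mm → contributes +17 315 376 mm⁴
  top plate: d = 192.06 mm → contributes +96 053 847 mm⁴
Total I = 175 486 334 mm⁴.
Radius of gyration: k = √(I/A) = √(175 486 334 / 10 480) = 129.4 mm.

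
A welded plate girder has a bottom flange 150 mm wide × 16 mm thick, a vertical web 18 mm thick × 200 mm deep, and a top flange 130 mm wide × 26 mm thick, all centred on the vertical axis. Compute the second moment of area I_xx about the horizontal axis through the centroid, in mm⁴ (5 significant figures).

Break the section into simple shapes (no overlaps), measuring from the bottom-left corner of the bounding box.
Bottom plate: 150 × 16, A = 2 400 mm², y = 8 mm, Ī = 51 200 mm⁴.
Web plate: 18 × 200, A = 3 600 mm², y = 116 mm, Ī = 12 000 000 mm⁴.
Top plate: 130 × 26, A = 3 380 mm², y = 229 mm, Ī = 190406.7 mm⁴.
Centroid: ȳ = ΣA·y / ΣA = 129.0853 mm.
Transfer each piece to the horizontal axis through the centroid using Ī + A·d² with d = y − 129.0853:
  bottom plate: d = -121.0853 mm → contributes +35 239 153 mm⁴
  web plate: d = -13.08529 mm → contributes +12 616 409 mm⁴
  top plate: d = 99.91471 mm → contributes +33 932 777 mm⁴
Total I = 81 788 338 mm⁴.

I_xx ≈ 8.1788 × 10⁷ mm⁴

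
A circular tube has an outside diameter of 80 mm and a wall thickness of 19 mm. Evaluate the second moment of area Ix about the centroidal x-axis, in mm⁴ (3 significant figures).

Ix ≈ 1.86 × 10⁶ mm⁴

Treat the section as a set of non-overlapping primitives; coordinates are from the bounding-box lower-left.
Outer circle: ⌀80, A = 5026.5 mm², y = 40 mm, Ī = 2 010 619 mm⁴.
Bore (subtracted): ⌀42, A = 1385.4 mm², y = 40 mm, Ī = 152 745 mm⁴.
By symmetry the centroid is at mid-height, ȳ = 40 mm.
All pieces are centred on the centroidal x-axis, so I = ΣĪ (holes subtracted) = 1 857 874 mm⁴.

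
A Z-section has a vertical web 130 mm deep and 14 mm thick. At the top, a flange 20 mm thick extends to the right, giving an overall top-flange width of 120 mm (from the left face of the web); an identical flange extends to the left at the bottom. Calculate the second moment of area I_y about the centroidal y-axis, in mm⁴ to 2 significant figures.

Break the section into simple shapes (no overlaps), measuring from the bottom-left corner of the bounding box.
Web: 14 × 130, A = 1 820 mm², x = 113 mm, Ī = 29 727 mm⁴.
Top flange (beyond web): 106 × 20, A = 2 120 mm², x = 173 mm, Ī = 1 985 027 mm⁴.
Bottom flange (beyond web): 106 × 20, A = 2 120 mm², x = 53 mm, Ī = 1 985 027 mm⁴.
Centroid: x̄ = ΣA·x / ΣA = 113 mm.
Transfer each piece to the centroidal y-axis using Ī + A·d² with d = x − 113:
  web: d = 0 mm → contributes +29 727 mm⁴
  top flange (beyond web): d = 60 mm → contributes +9 617 027 mm⁴
  bottom flange (beyond web): d = -60 mm → contributes +9 617 027 mm⁴
Total I = 19 263 780 mm⁴.

I_y ≈ 1.9 × 10⁷ mm⁴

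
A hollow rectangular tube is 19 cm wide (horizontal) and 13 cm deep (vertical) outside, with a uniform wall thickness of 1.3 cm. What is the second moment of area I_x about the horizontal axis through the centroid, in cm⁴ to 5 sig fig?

Treat the section as a set of non-overlapping primitives; coordinates are from the bounding-box lower-left.
Outer rectangle: 19 × 13, A = 247 cm², y = 6.5 cm, Ī = 3478.583 cm⁴.
Inner void (subtracted): 16.4 × 10.4, A = 170.56 cm², y = 6.5 cm, Ī = 1537.314 cm⁴.
By symmetry the centroid is at mid-height, ȳ = 6.5 cm.
All pieces are centred on the horizontal axis through the centroid, so I = ΣĪ (holes subtracted) = 1941.269 cm⁴.

I_x ≈ 1941.3 cm⁴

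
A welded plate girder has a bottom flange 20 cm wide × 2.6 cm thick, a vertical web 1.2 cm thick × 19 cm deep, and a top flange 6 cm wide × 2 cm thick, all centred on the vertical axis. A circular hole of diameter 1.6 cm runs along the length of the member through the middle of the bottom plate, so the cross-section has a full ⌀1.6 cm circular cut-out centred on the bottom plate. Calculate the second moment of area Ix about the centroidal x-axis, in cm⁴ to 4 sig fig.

Split into non-overlapping primitives; take the origin at the lower-left of the bounding box.
Bottom plate: 20 × 2.6, A = 52 cm², y = 1.3 cm, Ī = 29.2933 cm⁴.
Web plate: 1.2 × 19, A = 22.8 cm², y = 12.1 cm, Ī = 685.9 cm⁴.
Top plate: 6 × 2, A = 12 cm², y = 22.6 cm, Ī = 4 cm⁴.
Hole (subtracted): ⌀1.6, A = 2.01062 cm², y = 1.3 cm, Ī = 0.321699 cm⁴.
Centroid: ȳ = ΣA·y / ΣA = 7.21867 cm.
Transfer each piece to the centroidal x-axis using Ī + A·d² with d = y − 7.21867:
  bottom plate: d = -5.91867 cm → contributes +1850.88 cm⁴
  web plate: d = 4.88133 cm → contributes +1229.17 cm⁴
  top plate: d = 15.3813 cm → contributes +2843.03 cm⁴
  hole: d = -5.91867 cm → contributes −70.7549 cm⁴
Total I = 5852.32 cm⁴.

Ix ≈ 5852 cm⁴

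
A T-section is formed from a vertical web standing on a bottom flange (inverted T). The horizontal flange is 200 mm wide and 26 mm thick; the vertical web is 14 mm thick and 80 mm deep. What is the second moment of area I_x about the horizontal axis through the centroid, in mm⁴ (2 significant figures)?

I_x ≈ 3.5 × 10⁶ mm⁴

Decompose the section into non-overlapping parts with the origin at the bottom-left of its bounding rectangle.
Flange: 200 × 26, A = 5 200 mm², y = 13 mm, Ī = 292 933 mm⁴.
Web: 14 × 80, A = 1 120 mm², y = 66 mm, Ī = 597 333 mm⁴.
Centroid: ȳ = ΣA·y / ΣA = 22.39 mm.
Transfer each piece to the horizontal axis through the centroid using Ī + A·d² with d = y − 22.39:
  flange: d = -9.392 mm → contributes +751 663 mm⁴
  web: d = 43.61 mm → contributes +2 727 150 mm⁴
Total I = 3 478 814 mm⁴.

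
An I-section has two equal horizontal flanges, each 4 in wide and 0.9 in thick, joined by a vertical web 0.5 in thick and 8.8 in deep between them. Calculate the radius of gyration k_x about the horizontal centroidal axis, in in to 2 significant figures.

Split into non-overlapping primitives; take the origin at the lower-left of the bounding box.
Bottom flange: 4 × 0.9, A = 3.6 in², y = 0.45 in, Ī = 0.243 in⁴.
Web: 0.5 × 8.8, A = 4.4 in², y = 5.3 in, Ī = 28.39 in⁴.
Top flange: 4 × 0.9, A = 3.6 in², y = 10.15 in, Ī = 0.243 in⁴.
By symmetry the centroid is at mid-height, ȳ = 5.3 in.
Transfer each piece to the horizontal centroidal axis using Ī + A·d² with d = y − 5.3:
  bottom flange: d = -4.85 in → contributes +84.92 in⁴
  web: d = 0 in → contributes +28.39 in⁴
  top flange: d = 4.85 in → contributes +84.92 in⁴
Total I = 198.2 in⁴.
Radius of gyration: k = √(I/A) = √(198.2 / 11.6) = 4.134 in.

k_x ≈ 4.1 in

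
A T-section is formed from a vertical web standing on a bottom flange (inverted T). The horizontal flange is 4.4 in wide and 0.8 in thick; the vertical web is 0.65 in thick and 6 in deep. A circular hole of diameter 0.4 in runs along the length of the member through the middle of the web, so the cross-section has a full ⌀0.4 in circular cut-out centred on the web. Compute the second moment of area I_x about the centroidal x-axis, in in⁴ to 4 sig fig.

Decompose the section into non-overlapping parts with the origin at the bottom-left of its bounding rectangle.
Flange: 4.4 × 0.8, A = 3.52 in², y = 0.4 in, Ī = 0.187733 in⁴.
Web: 0.65 × 6, A = 3.9 in², y = 3.8 in, Ī = 11.7 in⁴.
Hole (subtracted): ⌀0.4, A = 0.125664 in², y = 3.8 in, Ī = 0.00125664 in⁴.
Centroid: ȳ = ΣA·y / ΣA = 2.15927 in.
Transfer each piece to the centroidal x-axis using Ī + A·d² with d = y − 2.15927:
  flange: d = -1.75927 in → contributes +11.0823 in⁴
  web: d = 1.64073 in → contributes +22.1987 in⁴
  hole: d = 1.64073 in → contributes −0.339541 in⁴
Total I = 32.9415 in⁴.

I_x ≈ 32.94 in⁴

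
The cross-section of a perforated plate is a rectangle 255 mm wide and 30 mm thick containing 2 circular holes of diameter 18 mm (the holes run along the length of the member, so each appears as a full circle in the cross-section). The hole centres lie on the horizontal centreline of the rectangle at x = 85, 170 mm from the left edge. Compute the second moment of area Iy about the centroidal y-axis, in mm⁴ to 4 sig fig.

Break the section into simple shapes (no overlaps), measuring from the bottom-left corner of the bounding box.
Plate: 255 × 30, A = 7 650 mm², x = 127.5 mm, Ī = 41 453 438 mm⁴.
Hole 1 (subtracted): ⌀18, A = 254.469 mm², x = 85 mm, Ī = 5 153 mm⁴.
Hole 2 (subtracted): ⌀18, A = 254.469 mm², x = 170 mm, Ī = 5 153 mm⁴.
By symmetry the centroid is at mid-width, x̄ = 127.5 mm.
Transfer each piece to the centroidal y-axis using Ī + A·d² with d = x − 127.5:
  plate: d = 0 mm → contributes +41 453 438 mm⁴
  hole 1: d = -42.5 mm → contributes −464 788 mm⁴
  hole 2: d = 42.5 mm → contributes −464 788 mm⁴
Total I = 40 523 862 mm⁴.

Iy ≈ 4.052 × 10⁷ mm⁴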